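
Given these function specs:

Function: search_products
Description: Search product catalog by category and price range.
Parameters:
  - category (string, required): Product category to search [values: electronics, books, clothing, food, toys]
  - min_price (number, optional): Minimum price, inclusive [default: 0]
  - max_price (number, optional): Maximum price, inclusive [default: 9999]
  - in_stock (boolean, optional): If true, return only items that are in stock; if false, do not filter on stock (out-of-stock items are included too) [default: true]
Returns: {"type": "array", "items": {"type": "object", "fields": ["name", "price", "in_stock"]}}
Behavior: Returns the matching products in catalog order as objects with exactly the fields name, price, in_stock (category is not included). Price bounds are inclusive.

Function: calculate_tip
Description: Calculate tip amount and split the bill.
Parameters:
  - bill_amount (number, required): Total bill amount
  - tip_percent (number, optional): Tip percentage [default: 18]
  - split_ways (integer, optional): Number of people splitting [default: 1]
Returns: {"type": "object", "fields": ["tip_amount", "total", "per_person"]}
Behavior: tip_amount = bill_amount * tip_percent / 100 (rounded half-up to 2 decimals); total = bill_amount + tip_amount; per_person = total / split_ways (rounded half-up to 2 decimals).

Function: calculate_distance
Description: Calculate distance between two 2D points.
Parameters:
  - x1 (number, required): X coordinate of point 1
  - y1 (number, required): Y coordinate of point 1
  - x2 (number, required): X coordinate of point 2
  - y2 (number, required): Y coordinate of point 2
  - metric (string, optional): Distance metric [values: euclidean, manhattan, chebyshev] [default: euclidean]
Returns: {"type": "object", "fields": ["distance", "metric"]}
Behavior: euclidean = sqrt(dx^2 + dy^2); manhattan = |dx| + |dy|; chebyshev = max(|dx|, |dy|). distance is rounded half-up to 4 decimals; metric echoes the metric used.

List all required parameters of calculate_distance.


Parameters of calculate_distance and their required/optional flag:
  x1: required
  y1: required
  x2: required
  y2: required
  metric: optional
x1, x2, y1, y2


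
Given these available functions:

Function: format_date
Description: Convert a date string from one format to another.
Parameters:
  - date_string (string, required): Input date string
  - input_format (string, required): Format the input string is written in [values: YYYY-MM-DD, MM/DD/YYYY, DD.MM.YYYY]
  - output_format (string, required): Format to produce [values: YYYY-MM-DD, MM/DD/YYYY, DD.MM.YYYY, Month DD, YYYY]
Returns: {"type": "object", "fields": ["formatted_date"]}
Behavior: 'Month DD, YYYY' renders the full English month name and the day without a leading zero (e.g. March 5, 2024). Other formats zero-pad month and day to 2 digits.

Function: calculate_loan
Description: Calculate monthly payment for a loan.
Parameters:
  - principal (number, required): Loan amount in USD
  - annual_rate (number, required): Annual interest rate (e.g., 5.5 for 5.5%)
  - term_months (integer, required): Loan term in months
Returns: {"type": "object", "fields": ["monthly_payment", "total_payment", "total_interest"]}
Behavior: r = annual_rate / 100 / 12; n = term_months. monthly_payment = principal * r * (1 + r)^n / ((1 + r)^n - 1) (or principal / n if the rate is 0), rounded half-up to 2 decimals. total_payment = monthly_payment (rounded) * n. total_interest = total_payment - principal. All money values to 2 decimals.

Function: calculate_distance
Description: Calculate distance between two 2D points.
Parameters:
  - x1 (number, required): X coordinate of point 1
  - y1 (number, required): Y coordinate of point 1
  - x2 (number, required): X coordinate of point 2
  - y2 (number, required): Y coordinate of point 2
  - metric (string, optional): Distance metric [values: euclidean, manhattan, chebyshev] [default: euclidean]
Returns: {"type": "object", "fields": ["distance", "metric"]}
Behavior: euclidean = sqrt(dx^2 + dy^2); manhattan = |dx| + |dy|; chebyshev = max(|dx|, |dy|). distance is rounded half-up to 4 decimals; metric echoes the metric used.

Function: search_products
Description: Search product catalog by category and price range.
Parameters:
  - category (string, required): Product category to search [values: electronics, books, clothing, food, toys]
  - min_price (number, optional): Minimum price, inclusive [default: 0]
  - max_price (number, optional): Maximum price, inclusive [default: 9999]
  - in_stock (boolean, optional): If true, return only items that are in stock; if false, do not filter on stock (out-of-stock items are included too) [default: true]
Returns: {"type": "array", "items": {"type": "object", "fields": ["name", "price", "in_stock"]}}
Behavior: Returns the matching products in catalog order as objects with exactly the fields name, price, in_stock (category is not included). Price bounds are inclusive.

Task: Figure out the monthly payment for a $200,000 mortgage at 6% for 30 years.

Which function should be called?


The task needs a function whose description is: Calculate monthly payment for a loan.
calculate_loan


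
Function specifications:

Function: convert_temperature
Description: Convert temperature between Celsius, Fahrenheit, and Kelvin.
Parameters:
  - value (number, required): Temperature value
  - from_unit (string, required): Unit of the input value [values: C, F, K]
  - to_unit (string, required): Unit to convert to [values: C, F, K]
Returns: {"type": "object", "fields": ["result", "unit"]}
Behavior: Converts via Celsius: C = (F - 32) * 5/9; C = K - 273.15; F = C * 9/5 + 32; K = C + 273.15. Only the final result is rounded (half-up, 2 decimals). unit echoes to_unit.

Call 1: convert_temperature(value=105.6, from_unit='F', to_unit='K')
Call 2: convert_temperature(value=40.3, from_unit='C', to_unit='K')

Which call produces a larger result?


Call 1:
  To C: (105.6 - 32) * 5/9 = 40.888889
  To K: 40.888889 + 273.15 = 314.038889
  Round to 2 decimals: 314.04
  -> 314.04 K
Call 2:
  Input already in C: 40.3
  To K: 40.3 + 273.15 = 313.45
  Round to 2 decimals: 313.45
  -> 313.45 K
Call 1 (314.04 K)


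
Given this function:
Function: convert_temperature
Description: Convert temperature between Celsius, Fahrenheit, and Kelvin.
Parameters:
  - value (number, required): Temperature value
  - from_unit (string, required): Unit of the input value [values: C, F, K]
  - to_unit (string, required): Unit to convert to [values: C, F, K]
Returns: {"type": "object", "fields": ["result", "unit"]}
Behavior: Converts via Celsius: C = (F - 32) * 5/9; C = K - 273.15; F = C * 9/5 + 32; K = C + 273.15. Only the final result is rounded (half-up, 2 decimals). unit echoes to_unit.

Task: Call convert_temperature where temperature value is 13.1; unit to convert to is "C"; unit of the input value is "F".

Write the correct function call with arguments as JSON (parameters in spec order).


Mapping each described value to its parameter name:
  'Temperature value' -> value = 13.1
  'Unit to convert to' -> to_unit = "C"
  'Unit of the input value' -> from_unit = "F"
convert_temperature({"value": 13.1, "from_unit": "F", "to_unit": "C"})


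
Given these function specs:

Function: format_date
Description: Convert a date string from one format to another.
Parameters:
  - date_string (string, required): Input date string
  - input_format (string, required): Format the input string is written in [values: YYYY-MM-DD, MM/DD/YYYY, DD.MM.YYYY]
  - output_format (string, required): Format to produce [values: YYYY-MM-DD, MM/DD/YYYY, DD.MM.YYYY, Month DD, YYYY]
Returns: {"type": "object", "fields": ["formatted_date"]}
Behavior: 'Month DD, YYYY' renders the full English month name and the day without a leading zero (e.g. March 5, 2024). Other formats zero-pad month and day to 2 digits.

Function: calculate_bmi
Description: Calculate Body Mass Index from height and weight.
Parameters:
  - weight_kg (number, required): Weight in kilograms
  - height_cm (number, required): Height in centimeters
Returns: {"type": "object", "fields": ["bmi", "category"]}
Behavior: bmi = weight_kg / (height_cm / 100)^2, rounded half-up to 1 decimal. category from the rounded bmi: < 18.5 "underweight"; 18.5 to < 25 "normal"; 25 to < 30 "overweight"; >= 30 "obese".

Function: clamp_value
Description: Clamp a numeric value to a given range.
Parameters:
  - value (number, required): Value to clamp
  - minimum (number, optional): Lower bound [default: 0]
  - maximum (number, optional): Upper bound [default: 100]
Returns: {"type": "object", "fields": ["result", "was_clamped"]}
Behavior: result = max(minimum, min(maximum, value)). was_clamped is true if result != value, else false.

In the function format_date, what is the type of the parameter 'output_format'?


The format_date spec declares:
  - output_format (string, required): Format to produce [values: YYYY-MM-DD, MM/DD/YYYY, DD.MM.YYYY, Month DD, YYYY]
Type:
string


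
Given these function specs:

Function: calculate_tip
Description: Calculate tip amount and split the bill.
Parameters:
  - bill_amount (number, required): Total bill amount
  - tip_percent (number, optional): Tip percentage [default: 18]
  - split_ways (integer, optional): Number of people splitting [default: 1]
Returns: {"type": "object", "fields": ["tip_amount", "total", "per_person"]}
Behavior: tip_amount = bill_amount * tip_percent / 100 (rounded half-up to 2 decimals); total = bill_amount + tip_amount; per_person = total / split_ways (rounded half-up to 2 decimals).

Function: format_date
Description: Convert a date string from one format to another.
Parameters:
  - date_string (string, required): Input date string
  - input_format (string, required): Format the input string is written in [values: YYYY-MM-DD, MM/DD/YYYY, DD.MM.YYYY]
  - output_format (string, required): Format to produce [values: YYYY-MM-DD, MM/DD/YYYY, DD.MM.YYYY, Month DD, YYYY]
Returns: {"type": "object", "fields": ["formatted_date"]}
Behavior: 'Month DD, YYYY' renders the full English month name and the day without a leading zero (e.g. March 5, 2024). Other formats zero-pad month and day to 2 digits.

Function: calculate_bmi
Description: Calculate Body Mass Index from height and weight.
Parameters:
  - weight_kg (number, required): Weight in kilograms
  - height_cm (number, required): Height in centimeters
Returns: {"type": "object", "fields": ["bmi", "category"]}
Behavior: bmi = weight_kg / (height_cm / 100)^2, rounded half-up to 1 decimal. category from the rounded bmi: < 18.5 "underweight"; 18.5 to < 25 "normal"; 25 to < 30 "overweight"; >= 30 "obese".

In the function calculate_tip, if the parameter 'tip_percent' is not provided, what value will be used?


The calculate_tip spec declares:
  - tip_percent (number, optional): Tip percentage [default: 18]
Default:
18


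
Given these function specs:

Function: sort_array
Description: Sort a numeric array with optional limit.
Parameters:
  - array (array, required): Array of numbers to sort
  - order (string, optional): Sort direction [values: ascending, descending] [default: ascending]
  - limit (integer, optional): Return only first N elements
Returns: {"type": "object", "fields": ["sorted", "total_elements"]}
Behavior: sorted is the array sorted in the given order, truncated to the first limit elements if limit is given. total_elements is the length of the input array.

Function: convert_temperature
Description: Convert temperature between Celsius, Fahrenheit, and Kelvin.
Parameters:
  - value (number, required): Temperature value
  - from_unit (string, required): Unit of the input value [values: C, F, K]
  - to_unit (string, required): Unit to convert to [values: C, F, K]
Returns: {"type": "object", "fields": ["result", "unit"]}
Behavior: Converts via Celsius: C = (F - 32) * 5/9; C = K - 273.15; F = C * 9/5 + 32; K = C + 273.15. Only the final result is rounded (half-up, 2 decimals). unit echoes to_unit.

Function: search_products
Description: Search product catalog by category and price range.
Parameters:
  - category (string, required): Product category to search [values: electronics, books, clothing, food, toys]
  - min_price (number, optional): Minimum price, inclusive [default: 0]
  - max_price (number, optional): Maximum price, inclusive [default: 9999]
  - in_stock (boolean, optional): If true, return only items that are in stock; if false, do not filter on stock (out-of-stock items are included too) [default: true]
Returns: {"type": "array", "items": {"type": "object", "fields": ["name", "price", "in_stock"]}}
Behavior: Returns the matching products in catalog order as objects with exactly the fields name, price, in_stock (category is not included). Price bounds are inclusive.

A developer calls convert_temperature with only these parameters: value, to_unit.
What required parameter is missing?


Required parameters: value, from_unit, to_unit
Provided: value, to_unit
Missing: from_unit
from_unit


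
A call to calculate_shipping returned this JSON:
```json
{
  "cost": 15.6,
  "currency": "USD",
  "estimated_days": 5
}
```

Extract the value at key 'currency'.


USD


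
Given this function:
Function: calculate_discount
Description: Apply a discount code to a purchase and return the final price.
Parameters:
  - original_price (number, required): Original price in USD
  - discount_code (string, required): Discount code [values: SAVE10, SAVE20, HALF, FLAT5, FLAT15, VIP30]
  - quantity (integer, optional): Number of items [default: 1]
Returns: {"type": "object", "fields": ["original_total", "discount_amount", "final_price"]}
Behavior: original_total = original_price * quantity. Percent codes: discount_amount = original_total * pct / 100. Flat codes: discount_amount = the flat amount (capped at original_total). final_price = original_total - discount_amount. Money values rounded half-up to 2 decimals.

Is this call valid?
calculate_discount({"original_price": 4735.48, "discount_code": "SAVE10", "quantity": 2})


Checking all required parameters present and types match... All valid.
Valid


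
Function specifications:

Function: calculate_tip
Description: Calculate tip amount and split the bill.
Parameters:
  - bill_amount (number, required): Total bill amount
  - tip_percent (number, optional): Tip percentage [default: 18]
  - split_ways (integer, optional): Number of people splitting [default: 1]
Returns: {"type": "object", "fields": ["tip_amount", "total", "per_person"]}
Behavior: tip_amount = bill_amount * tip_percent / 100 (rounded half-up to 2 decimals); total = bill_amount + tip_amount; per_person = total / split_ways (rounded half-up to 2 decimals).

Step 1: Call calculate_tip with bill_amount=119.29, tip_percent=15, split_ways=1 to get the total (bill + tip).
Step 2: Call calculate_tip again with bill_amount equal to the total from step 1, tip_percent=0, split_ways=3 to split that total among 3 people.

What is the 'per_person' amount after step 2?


Step 1: calculate_tip(bill_amount=119.29, tip_percent=15, split_ways=1)
  tip_amount = 119.29 * 15/100 = 17.8935 -> 17.89
  total = 119.29 + 17.89 = 137.18
  per_person = 137.18 / 1 = 137.18 -> 137.18
  -> total = 137.18
Step 2: calculate_tip(bill_amount=137.18, tip_percent=0, split_ways=3)
  tip_amount = 137.18 * 0/100 = 0 -> 0.00
  total = 137.18 + 0.00 = 137.18
  per_person = 137.18 / 3 = 45.726667 -> 45.73
  -> per_person = 45.73
$45.73


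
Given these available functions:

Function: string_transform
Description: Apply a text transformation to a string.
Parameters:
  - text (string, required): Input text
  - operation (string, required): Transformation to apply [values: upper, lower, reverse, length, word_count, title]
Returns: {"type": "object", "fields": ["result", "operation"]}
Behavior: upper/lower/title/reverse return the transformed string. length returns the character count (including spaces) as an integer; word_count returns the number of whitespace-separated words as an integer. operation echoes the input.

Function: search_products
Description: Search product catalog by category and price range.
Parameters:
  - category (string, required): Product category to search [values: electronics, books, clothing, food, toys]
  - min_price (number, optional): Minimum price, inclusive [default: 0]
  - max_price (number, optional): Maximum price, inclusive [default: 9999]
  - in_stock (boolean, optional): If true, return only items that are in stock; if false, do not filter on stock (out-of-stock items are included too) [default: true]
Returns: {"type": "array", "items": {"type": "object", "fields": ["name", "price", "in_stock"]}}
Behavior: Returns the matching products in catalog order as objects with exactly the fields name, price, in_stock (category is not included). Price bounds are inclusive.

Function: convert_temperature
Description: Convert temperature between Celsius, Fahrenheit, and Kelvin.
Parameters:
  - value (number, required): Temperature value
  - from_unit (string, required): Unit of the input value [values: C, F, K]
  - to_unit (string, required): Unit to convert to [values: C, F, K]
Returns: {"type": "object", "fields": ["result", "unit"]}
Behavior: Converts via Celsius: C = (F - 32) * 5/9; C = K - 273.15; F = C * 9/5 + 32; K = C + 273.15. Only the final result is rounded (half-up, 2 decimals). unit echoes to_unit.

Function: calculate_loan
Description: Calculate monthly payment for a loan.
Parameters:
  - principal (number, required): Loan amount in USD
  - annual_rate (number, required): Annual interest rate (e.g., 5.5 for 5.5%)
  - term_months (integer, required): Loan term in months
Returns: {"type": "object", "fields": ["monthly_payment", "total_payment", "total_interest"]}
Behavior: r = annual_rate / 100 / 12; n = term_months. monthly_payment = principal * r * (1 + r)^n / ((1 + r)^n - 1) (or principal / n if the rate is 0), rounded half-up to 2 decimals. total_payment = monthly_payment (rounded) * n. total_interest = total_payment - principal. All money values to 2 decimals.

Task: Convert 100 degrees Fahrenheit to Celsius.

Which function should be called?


The task needs a function whose description is: Convert temperature between Celsius, Fahrenheit, and Kelvin.
convert_temperature


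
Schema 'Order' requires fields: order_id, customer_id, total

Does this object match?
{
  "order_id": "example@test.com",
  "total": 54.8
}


Checking required fields...
Missing: customer_id
Invalid - missing required field 'customer_id'


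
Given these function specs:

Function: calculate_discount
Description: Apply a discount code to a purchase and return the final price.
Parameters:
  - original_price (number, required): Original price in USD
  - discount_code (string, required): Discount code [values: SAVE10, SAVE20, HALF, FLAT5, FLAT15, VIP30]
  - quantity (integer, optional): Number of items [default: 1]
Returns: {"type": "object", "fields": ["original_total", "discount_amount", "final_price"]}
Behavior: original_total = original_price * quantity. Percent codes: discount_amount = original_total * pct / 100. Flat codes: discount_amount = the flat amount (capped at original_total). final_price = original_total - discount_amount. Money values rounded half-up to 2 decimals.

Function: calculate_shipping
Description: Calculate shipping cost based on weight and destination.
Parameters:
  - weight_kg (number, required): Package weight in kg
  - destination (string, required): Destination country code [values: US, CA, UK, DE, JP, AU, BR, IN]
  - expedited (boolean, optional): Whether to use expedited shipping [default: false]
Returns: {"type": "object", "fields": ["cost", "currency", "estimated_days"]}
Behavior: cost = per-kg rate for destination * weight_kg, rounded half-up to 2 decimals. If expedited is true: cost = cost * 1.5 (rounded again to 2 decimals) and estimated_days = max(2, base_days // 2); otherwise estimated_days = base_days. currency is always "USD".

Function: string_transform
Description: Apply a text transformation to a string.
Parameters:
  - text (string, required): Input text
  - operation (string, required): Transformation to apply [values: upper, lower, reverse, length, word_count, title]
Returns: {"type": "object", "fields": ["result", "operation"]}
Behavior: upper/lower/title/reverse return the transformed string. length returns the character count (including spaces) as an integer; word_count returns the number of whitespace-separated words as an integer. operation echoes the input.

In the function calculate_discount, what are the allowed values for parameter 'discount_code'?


The calculate_discount spec declares:
  - discount_code (string, required): Discount code [values: SAVE10, SAVE20, HALF, FLAT5, FLAT15, VIP30]
Allowed values:
SAVE10, SAVE20, HALF, FLAT5, FLAT15, VIP30


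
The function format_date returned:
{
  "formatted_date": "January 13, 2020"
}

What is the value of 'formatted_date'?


January 13, 2020


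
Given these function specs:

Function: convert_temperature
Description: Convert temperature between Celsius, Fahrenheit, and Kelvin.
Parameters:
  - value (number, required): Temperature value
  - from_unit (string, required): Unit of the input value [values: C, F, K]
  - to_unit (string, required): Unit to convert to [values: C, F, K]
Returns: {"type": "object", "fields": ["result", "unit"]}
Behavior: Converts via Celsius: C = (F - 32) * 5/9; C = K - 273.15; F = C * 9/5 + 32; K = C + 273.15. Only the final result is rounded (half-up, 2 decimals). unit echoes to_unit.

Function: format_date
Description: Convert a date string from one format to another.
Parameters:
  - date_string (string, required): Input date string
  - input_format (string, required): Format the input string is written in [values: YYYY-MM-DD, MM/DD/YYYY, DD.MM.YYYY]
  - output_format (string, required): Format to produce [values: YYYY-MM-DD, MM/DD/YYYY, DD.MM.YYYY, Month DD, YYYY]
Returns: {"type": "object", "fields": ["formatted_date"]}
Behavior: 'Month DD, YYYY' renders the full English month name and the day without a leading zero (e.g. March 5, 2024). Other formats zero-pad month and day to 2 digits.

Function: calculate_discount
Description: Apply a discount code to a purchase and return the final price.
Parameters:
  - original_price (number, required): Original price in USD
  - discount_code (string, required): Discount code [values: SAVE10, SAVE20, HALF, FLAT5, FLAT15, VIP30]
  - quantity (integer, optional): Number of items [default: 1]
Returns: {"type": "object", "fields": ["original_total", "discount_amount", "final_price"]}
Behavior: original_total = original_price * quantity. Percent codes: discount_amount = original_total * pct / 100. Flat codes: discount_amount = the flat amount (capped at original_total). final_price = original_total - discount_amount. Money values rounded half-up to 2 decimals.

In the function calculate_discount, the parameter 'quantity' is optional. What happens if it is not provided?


The calculate_discount spec declares:
  - quantity (integer, optional): Number of items [default: 1]
It defaults to 1


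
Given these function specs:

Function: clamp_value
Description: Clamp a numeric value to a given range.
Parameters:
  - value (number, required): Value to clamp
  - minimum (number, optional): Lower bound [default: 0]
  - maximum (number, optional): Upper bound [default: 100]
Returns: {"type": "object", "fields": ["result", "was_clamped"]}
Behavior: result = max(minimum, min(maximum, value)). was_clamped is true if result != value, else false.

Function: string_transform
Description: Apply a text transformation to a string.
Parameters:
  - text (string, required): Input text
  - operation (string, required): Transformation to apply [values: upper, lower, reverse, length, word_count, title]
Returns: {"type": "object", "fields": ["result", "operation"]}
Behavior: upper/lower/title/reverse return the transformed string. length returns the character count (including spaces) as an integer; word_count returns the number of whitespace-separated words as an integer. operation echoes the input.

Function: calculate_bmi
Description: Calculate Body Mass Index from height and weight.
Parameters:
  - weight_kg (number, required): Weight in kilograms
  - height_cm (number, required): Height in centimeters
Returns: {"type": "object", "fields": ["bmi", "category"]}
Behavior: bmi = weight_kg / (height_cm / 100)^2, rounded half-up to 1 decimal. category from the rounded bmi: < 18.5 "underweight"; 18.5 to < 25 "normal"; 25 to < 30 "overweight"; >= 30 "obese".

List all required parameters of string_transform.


Parameters of string_transform and their required/optional flag:
  text: required
  operation: required
operation, text


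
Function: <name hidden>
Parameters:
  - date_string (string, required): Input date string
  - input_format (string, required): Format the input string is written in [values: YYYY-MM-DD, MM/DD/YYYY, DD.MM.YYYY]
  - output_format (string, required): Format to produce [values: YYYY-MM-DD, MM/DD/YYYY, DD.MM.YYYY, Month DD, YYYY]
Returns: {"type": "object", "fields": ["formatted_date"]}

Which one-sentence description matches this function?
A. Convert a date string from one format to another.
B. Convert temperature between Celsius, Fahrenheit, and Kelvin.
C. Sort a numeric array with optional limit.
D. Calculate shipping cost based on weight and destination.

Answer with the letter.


Parameters date_string, input_format, output_format and return ["formatted_date"] fit: Convert a date string from one format to another.
A


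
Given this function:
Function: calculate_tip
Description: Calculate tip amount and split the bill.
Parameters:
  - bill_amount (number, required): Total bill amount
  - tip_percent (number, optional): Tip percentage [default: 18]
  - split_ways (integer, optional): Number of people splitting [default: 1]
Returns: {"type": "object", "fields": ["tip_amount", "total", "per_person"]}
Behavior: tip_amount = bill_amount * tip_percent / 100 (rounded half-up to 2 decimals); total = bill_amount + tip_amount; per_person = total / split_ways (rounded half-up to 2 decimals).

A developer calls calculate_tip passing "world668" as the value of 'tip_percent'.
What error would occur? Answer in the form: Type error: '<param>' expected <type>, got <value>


Spec: 'tip_percent' is declared as number; "world668" is a string.
Type error: 'tip_percent' expected number, got "world668"


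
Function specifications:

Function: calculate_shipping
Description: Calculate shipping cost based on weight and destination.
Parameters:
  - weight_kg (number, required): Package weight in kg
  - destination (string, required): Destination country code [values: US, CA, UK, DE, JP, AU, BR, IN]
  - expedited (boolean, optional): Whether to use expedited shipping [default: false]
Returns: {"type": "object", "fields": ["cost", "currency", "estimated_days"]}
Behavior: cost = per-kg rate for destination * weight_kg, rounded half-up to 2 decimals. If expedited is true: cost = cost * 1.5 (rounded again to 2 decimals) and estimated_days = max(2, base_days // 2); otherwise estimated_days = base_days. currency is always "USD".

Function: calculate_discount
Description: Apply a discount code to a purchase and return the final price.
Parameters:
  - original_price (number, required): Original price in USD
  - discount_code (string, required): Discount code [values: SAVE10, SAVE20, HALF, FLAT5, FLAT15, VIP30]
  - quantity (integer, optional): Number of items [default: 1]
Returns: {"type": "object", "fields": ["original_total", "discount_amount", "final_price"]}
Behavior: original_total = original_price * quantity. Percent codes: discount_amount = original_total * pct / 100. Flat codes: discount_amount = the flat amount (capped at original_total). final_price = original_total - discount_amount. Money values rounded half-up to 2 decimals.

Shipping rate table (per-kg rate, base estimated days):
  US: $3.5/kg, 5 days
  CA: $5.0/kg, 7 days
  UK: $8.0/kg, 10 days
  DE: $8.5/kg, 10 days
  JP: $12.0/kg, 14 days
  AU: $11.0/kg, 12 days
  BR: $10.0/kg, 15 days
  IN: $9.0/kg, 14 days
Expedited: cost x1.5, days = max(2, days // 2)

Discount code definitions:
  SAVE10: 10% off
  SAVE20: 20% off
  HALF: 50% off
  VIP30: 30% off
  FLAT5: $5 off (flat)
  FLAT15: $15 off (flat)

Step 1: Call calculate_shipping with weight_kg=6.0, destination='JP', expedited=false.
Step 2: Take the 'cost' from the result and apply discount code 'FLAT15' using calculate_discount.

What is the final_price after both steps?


Step 1: calculate_shipping(weight_kg=6.0, destination=JP, expedited=false)
  Rate for JP: $12.0/kg, base 14 days
  cost = 12.0 * 6.0 = 72 -> 72.00
  expedited not set/false: estimated_days = 14
  -> cost = 72.00 USD
Step 2: calculate_discount(original_price=72.0, discount_code=FLAT15, quantity=1)
  original_total = 72.0 * 1 = 72.00
  FLAT15 = $15 flat: discount_amount = min(15.00, 72.00) = 15.00
  final_price = 72.00 - 15.00 = 57.00
  -> final_price = 57.00
$57.00


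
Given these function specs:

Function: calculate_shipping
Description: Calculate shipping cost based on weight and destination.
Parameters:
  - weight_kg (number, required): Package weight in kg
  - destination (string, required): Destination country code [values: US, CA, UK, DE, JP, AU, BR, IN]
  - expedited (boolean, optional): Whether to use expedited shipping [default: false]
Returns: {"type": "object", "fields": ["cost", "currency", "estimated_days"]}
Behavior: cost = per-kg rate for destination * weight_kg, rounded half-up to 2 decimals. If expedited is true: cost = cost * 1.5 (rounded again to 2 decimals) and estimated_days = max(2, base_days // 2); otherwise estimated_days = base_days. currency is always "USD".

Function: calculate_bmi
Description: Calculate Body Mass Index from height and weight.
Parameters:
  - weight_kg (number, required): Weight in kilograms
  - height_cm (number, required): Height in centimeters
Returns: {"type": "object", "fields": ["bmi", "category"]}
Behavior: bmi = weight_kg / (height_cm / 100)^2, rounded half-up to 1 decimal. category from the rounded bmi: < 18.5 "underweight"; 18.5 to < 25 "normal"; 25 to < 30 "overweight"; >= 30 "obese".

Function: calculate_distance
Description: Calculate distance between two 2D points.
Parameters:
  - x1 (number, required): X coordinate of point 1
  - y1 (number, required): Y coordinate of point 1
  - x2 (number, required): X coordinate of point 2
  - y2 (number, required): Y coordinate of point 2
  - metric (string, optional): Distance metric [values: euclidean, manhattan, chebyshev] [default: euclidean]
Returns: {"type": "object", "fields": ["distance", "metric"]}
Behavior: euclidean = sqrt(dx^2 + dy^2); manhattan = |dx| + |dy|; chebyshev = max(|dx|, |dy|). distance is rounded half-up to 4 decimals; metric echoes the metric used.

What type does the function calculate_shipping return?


The calculate_shipping spec declares Returns: {"type": "object", "fields": ["cost", "currency", "estimated_days"]}
Type:
object


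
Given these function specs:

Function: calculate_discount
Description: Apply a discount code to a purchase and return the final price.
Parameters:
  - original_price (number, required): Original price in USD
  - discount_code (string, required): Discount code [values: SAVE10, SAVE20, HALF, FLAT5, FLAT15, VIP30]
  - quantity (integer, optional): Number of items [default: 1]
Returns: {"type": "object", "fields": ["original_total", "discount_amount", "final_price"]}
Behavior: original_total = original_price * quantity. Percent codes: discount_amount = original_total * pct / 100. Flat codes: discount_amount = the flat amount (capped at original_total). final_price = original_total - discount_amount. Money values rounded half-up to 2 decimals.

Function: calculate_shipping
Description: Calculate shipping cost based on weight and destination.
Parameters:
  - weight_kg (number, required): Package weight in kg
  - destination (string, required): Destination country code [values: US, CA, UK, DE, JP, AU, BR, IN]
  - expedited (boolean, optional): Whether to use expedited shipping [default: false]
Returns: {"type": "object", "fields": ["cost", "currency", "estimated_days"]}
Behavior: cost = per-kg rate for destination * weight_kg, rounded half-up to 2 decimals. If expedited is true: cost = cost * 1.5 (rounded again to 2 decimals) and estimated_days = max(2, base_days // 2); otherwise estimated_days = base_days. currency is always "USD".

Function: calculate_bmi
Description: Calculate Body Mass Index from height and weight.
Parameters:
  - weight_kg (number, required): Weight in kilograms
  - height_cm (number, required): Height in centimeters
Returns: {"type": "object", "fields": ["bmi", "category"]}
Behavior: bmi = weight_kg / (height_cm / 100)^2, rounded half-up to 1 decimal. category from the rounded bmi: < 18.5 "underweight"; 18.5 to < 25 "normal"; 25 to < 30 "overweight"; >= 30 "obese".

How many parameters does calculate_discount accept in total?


Parameters of calculate_discount: original_price (required), discount_code (required), quantity (optional)
Total:
3


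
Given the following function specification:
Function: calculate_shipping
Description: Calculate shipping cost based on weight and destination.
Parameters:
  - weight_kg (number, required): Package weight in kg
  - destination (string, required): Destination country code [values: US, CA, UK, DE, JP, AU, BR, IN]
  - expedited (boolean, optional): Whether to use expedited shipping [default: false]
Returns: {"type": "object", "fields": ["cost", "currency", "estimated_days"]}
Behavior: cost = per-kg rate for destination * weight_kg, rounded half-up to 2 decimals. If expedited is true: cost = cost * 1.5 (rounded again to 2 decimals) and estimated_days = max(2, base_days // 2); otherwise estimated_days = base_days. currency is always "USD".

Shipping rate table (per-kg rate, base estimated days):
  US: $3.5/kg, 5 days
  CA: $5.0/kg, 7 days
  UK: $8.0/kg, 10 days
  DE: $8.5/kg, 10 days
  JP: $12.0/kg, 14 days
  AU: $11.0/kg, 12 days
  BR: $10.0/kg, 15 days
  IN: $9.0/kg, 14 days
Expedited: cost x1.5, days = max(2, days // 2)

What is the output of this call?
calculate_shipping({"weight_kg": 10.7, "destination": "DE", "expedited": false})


Rate for DE: $8.5/kg, base 10 days
cost = 8.5 * 10.7 = 90.95 -> 90.95
expedited not set/false: estimated_days = 10
Output:
{"cost": 90.95, "currency": "USD", "estimated_days": 10}


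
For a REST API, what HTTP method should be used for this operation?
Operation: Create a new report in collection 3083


GET = read, POST = create, PUT = update/replace, DELETE = remove
This operation is a create.
POST


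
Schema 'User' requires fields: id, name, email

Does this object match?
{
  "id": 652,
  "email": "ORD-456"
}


Checking required fields...
Missing: name
Invalid - missing required field 'name'


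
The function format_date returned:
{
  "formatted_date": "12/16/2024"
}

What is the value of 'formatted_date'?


12/16/2024


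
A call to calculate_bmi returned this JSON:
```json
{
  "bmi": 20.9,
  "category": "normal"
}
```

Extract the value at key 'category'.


normal


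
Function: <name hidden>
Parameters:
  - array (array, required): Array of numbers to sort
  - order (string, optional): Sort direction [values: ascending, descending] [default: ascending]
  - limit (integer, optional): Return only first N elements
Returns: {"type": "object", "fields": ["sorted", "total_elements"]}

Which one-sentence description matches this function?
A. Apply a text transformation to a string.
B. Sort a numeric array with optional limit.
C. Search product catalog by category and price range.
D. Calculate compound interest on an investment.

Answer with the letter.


Parameters array, order, limit and return ["sorted", "total_elements"] fit: Sort a numeric array with optional limit.
B


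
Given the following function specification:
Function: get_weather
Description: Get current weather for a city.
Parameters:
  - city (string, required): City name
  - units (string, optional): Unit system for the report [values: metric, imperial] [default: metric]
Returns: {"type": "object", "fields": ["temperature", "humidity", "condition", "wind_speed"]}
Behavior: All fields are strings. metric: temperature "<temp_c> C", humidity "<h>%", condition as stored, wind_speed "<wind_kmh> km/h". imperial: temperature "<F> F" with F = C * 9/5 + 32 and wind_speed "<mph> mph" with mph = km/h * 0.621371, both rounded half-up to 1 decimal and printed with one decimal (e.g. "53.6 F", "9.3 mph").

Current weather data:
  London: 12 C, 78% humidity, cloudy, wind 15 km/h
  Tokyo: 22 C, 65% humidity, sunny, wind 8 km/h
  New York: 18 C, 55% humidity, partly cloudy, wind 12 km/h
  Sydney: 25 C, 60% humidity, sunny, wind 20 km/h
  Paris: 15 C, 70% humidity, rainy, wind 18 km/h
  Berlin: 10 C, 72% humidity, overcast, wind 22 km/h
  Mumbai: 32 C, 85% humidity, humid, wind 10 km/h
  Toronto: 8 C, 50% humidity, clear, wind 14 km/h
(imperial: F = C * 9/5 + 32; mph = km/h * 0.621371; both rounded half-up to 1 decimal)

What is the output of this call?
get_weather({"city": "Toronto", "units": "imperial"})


Toronto record: 8 C, 50%, clear, 14 km/h
imperial: temperature = 8 * 9/5 + 32 = 46.4 -> 46.4 F
imperial: wind_speed = 14 * 0.621371 = 8.699194 -> 8.7 mph
Output:
{"temperature": "46.4 F", "humidity": "50%", "condition": "clear", "wind_speed": "8.7 mph"}


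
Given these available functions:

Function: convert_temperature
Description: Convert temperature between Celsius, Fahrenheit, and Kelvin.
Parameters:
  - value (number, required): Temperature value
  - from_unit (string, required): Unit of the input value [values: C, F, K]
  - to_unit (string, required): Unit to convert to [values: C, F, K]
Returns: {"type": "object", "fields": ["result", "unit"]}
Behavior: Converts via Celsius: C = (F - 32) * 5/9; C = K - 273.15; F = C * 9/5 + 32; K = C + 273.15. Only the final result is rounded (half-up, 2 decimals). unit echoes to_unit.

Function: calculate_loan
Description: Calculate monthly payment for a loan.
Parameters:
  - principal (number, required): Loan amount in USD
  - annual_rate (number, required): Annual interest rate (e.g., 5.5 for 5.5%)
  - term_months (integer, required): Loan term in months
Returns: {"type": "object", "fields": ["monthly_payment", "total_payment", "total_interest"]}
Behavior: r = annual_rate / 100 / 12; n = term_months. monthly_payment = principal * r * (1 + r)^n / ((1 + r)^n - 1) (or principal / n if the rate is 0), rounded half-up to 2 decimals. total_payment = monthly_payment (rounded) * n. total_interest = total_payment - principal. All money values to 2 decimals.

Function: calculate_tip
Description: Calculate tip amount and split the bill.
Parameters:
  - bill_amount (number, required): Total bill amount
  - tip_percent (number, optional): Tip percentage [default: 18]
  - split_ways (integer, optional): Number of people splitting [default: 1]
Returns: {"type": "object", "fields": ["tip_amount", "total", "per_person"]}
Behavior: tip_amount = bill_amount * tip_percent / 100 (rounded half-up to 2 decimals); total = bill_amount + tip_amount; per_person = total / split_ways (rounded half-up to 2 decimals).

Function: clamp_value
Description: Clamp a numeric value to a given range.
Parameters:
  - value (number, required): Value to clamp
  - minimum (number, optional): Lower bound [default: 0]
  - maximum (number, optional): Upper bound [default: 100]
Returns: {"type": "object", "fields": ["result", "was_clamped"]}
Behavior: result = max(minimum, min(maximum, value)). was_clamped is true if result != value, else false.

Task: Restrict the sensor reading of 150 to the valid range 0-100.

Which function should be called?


The task needs a function whose description is: Clamp a numeric value to a given range.
clamp_value


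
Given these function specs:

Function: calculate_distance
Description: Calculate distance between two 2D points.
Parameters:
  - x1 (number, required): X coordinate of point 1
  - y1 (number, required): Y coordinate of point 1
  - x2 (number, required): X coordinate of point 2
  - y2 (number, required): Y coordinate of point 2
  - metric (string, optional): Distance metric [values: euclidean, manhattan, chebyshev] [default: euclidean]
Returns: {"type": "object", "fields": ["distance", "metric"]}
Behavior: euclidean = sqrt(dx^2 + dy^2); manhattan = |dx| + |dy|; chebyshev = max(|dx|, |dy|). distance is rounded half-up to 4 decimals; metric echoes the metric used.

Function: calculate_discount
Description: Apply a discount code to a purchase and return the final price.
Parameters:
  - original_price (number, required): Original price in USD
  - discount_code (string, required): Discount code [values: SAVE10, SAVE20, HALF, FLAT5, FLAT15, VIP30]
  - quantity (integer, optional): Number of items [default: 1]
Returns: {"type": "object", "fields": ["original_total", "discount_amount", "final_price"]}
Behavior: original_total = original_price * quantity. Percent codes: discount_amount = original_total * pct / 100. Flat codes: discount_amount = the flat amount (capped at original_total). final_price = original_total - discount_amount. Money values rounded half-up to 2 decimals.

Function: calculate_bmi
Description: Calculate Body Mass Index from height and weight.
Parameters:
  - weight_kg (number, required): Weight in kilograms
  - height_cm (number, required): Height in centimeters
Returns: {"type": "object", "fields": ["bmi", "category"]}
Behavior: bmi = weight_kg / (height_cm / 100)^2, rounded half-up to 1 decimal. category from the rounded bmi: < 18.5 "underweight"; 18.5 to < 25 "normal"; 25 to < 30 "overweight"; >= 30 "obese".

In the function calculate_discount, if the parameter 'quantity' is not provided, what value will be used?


The calculate_discount spec declares:
  - quantity (integer, optional): Number of items [default: 1]
Default:
1
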